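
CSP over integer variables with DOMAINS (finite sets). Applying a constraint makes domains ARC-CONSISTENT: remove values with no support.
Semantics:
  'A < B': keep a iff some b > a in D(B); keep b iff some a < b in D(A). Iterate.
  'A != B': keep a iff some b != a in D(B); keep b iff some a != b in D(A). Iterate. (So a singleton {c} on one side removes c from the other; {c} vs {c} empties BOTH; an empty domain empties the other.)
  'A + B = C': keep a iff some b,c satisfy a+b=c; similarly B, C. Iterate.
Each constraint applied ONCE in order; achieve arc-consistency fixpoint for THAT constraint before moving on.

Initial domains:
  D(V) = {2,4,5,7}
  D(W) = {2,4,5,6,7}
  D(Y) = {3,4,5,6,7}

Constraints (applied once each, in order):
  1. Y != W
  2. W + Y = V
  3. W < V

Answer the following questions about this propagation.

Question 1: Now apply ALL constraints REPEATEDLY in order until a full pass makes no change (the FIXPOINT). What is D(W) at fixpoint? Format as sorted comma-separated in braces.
Answer: {2,4}

Derivation:
pass 0 (initial): D(W)={2,4,5,6,7}
pass 1: V {2,4,5,7}->{5,7}; W {2,4,5,6,7}->{2,4}; Y {3,4,5,6,7}->{3,5}
pass 2: no change
Fixpoint after 2 passes: D(W) = {2,4}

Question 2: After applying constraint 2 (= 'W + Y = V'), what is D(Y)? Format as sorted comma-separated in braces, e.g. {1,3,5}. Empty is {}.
Constraint 1 (Y != W) on D(Y)={3,4,5,6,7} D(W)={2,4,5,6,7}: no change
Constraint 2 (W + Y = V) on D(W)={2,4,5,6,7} D(Y)={3,4,5,6,7} D(V)={2,4,5,7}: W {2,4,5,6,7}->{2,4}; Y {3,4,5,6,7}->{3,5}; V {2,4,5,7}->{5,7}
So after constraint 2: D(Y) = {3,5}

Answer: {3,5}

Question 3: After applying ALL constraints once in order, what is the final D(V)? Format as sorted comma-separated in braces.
Constraint 1 (Y != W) on D(Y)={3,4,5,6,7} D(W)={2,4,5,6,7}: no change
Constraint 2 (W + Y = V) on D(W)={2,4,5,6,7} D(Y)={3,4,5,6,7} D(V)={2,4,5,7}: W {2,4,5,6,7}->{2,4}; Y {3,4,5,6,7}->{3,5}; V {2,4,5,7}->{5,7}
Constraint 3 (W < V) on D(W)={2,4} D(V)={5,7}: no change
So after all 3 constraints: D(V) = {5,7}

Answer: {5,7}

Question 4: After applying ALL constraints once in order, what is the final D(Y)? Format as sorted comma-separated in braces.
Answer: {3,5}

Derivation:
Constraint 1 (Y != W) on D(Y)={3,4,5,6,7} D(W)={2,4,5,6,7}: no change
Constraint 2 (W + Y = V) on D(W)={2,4,5,6,7} D(Y)={3,4,5,6,7} D(V)={2,4,5,7}: W {2,4,5,6,7}->{2,4}; Y {3,4,5,6,7}->{3,5}; V {2,4,5,7}->{5,7}
Constraint 3 (W < V) on D(W)={2,4} D(V)={5,7}: no change
So after all 3 constraints: D(Y) = {3,5}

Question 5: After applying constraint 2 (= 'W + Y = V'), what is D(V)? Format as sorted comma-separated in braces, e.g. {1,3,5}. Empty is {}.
Answer: {5,7}

Derivation:
Constraint 1 (Y != W) on D(Y)={3,4,5,6,7} D(W)={2,4,5,6,7}: no change
Constraint 2 (W + Y = V) on D(W)={2,4,5,6,7} D(Y)={3,4,5,6,7} D(V)={2,4,5,7}: W {2,4,5,6,7}->{2,4}; Y {3,4,5,6,7}->{3,5}; V {2,4,5,7}->{5,7}
So after constraint 2: D(V) = {5,7}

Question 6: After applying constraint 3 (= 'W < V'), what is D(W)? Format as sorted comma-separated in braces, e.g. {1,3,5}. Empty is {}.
Answer: {2,4}

Derivation:
Constraint 1 (Y != W) on D(Y)={3,4,5,6,7} D(W)={2,4,5,6,7}: no change
Constraint 2 (W + Y = V) on D(W)={2,4,5,6,7} D(Y)={3,4,5,6,7} D(V)={2,4,5,7}: W {2,4,5,6,7}->{2,4}; Y {3,4,5,6,7}->{3,5}; V {2,4,5,7}->{5,7}
Constraint 3 (W < V) on D(W)={2,4} D(V)={5,7}: no change
So after constraint 3: D(W) = {2,4}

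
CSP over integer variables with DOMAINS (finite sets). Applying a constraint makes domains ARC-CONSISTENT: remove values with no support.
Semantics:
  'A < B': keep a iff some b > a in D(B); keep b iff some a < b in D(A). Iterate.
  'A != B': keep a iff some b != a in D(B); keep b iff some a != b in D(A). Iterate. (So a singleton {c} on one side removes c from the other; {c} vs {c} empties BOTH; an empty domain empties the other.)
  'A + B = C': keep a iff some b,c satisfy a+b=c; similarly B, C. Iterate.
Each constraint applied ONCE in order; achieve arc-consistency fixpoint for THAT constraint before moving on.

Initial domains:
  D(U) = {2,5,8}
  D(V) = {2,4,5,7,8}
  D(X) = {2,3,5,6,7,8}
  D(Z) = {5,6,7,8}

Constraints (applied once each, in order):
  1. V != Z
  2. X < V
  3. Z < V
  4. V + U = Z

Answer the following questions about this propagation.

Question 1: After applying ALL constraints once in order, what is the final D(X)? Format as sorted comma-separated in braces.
Answer: {2,3,5,6,7}

Derivation:
Constraint 1 (V != Z) on D(V)={2,4,5,7,8} D(Z)={5,6,7,8}: no change
Constraint 2 (X < V) on D(X)={2,3,5,6,7,8} D(V)={2,4,5,7,8}: X {2,3,5,6,7,8}->{2,3,5,6,7}; V {2,4,5,7,8}->{4,5,7,8}
Constraint 3 (Z < V) on D(Z)={5,6,7,8} D(V)={4,5,7,8}: Z {5,6,7,8}->{5,6,7}; V {4,5,7,8}->{7,8}
Constraint 4 (V + U = Z) on D(V)={7,8} D(U)={2,5,8} D(Z)={5,6,7}: V {7,8}->{}; U {2,5,8}->{}; Z {5,6,7}->{}
So after all 4 constraints: D(X) = {2,3,5,6,7}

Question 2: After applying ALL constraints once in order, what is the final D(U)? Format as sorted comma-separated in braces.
Constraint 1 (V != Z) on D(V)={2,4,5,7,8} D(Z)={5,6,7,8}: no change
Constraint 2 (X < V) on D(X)={2,3,5,6,7,8} D(V)={2,4,5,7,8}: X {2,3,5,6,7,8}->{2,3,5,6,7}; V {2,4,5,7,8}->{4,5,7,8}
Constraint 3 (Z < V) on D(Z)={5,6,7,8} D(V)={4,5,7,8}: Z {5,6,7,8}->{5,6,7}; V {4,5,7,8}->{7,8}
Constraint 4 (V + U = Z) on D(V)={7,8} D(U)={2,5,8} D(Z)={5,6,7}: V {7,8}->{}; U {2,5,8}->{}; Z {5,6,7}->{}
So after all 4 constraints: D(U) = {}

Answer: {}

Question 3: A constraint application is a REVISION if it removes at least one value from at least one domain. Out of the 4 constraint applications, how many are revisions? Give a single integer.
Answer: 3

Derivation:
Constraint 1 (V != Z) on D(V)={2,4,5,7,8} D(Z)={5,6,7,8}: no change => not a revision
Constraint 2 (X < V) on D(X)={2,3,5,6,7,8} D(V)={2,4,5,7,8}: X {2,3,5,6,7,8}->{2,3,5,6,7}; V {2,4,5,7,8}->{4,5,7,8} => REVISION
Constraint 3 (Z < V) on D(Z)={5,6,7,8} D(V)={4,5,7,8}: Z {5,6,7,8}->{5,6,7}; V {4,5,7,8}->{7,8} => REVISION
Constraint 4 (V + U = Z) on D(V)={7,8} D(U)={2,5,8} D(Z)={5,6,7}: V {7,8}->{}; U {2,5,8}->{}; Z {5,6,7}->{} => REVISION
Total revisions = 3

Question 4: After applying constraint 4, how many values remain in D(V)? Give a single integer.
Constraint 1 (V != Z) on D(V)={2,4,5,7,8} D(Z)={5,6,7,8}: no change
Constraint 2 (X < V) on D(X)={2,3,5,6,7,8} D(V)={2,4,5,7,8}: X {2,3,5,6,7,8}->{2,3,5,6,7}; V {2,4,5,7,8}->{4,5,7,8}
Constraint 3 (Z < V) on D(Z)={5,6,7,8} D(V)={4,5,7,8}: Z {5,6,7,8}->{5,6,7}; V {4,5,7,8}->{7,8}
Constraint 4 (V + U = Z) on D(V)={7,8} D(U)={2,5,8} D(Z)={5,6,7}: V {7,8}->{}; U {2,5,8}->{}; Z {5,6,7}->{}
So after constraint 4: D(V)={}, size = 0

Answer: 0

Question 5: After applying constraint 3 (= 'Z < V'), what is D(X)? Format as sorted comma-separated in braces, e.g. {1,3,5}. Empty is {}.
Constraint 1 (V != Z) on D(V)={2,4,5,7,8} D(Z)={5,6,7,8}: no change
Constraint 2 (X < V) on D(X)={2,3,5,6,7,8} D(V)={2,4,5,7,8}: X {2,3,5,6,7,8}->{2,3,5,6,7}; V {2,4,5,7,8}->{4,5,7,8}
Constraint 3 (Z < V) on D(Z)={5,6,7,8} D(V)={4,5,7,8}: Z {5,6,7,8}->{5,6,7}; V {4,5,7,8}->{7,8}
So after constraint 3: D(X) = {2,3,5,6,7}

Answer: {2,3,5,6,7}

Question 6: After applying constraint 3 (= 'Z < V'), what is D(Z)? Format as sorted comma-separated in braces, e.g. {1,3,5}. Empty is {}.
Answer: {5,6,7}

Derivation:
Constraint 1 (V != Z) on D(V)={2,4,5,7,8} D(Z)={5,6,7,8}: no change
Constraint 2 (X < V) on D(X)={2,3,5,6,7,8} D(V)={2,4,5,7,8}: X {2,3,5,6,7,8}->{2,3,5,6,7}; V {2,4,5,7,8}->{4,5,7,8}
Constraint 3 (Z < V) on D(Z)={5,6,7,8} D(V)={4,5,7,8}: Z {5,6,7,8}->{5,6,7}; V {4,5,7,8}->{7,8}
So after constraint 3: D(Z) = {5,6,7}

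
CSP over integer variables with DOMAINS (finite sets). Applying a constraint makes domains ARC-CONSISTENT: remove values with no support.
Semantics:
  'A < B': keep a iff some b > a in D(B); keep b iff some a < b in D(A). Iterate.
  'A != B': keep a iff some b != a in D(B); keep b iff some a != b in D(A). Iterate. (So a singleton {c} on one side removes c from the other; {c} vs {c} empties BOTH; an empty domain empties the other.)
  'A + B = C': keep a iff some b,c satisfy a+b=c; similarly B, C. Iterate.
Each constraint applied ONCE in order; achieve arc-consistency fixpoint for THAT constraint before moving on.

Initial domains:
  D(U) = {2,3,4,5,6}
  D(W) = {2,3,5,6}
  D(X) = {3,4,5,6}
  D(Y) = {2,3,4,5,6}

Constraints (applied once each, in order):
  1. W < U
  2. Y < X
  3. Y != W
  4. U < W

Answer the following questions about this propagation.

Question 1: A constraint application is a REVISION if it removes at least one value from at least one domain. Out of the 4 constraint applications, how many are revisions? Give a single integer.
Answer: 3

Derivation:
Constraint 1 (W < U) on D(W)={2,3,5,6} D(U)={2,3,4,5,6}: W {2,3,5,6}->{2,3,5}; U {2,3,4,5,6}->{3,4,5,6} => REVISION
Constraint 2 (Y < X) on D(Y)={2,3,4,5,6} D(X)={3,4,5,6}: Y {2,3,4,5,6}->{2,3,4,5} => REVISION
Constraint 3 (Y != W) on D(Y)={2,3,4,5} D(W)={2,3,5}: no change => not a revision
Constraint 4 (U < W) on D(U)={3,4,5,6} D(W)={2,3,5}: U {3,4,5,6}->{3,4}; W {2,3,5}->{5} => REVISION
Total revisions = 3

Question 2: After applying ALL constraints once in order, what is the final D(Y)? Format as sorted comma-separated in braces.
Constraint 1 (W < U) on D(W)={2,3,5,6} D(U)={2,3,4,5,6}: W {2,3,5,6}->{2,3,5}; U {2,3,4,5,6}->{3,4,5,6}
Constraint 2 (Y < X) on D(Y)={2,3,4,5,6} D(X)={3,4,5,6}: Y {2,3,4,5,6}->{2,3,4,5}
Constraint 3 (Y != W) on D(Y)={2,3,4,5} D(W)={2,3,5}: no change
Constraint 4 (U < W) on D(U)={3,4,5,6} D(W)={2,3,5}: U {3,4,5,6}->{3,4}; W {2,3,5}->{5}
So after all 4 constraints: D(Y) = {2,3,4,5}

Answer: {2,3,4,5}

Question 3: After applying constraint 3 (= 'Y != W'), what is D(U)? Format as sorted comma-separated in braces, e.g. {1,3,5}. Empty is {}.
Constraint 1 (W < U) on D(W)={2,3,5,6} D(U)={2,3,4,5,6}: W {2,3,5,6}->{2,3,5}; U {2,3,4,5,6}->{3,4,5,6}
Constraint 2 (Y < X) on D(Y)={2,3,4,5,6} D(X)={3,4,5,6}: Y {2,3,4,5,6}->{2,3,4,5}
Constraint 3 (Y != W) on D(Y)={2,3,4,5} D(W)={2,3,5}: no change
So after constraint 3: D(U) = {3,4,5,6}

Answer: {3,4,5,6}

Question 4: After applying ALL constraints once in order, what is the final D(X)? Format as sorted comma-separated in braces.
Constraint 1 (W < U) on D(W)={2,3,5,6} D(U)={2,3,4,5,6}: W {2,3,5,6}->{2,3,5}; U {2,3,4,5,6}->{3,4,5,6}
Constraint 2 (Y < X) on D(Y)={2,3,4,5,6} D(X)={3,4,5,6}: Y {2,3,4,5,6}->{2,3,4,5}
Constraint 3 (Y != W) on D(Y)={2,3,4,5} D(W)={2,3,5}: no change
Constraint 4 (U < W) on D(U)={3,4,5,6} D(W)={2,3,5}: U {3,4,5,6}->{3,4}; W {2,3,5}->{5}
So after all 4 constraints: D(X) = {3,4,5,6}

Answer: {3,4,5,6}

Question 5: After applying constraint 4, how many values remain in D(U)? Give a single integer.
Constraint 1 (W < U) on D(W)={2,3,5,6} D(U)={2,3,4,5,6}: W {2,3,5,6}->{2,3,5}; U {2,3,4,5,6}->{3,4,5,6}
Constraint 2 (Y < X) on D(Y)={2,3,4,5,6} D(X)={3,4,5,6}: Y {2,3,4,5,6}->{2,3,4,5}
Constraint 3 (Y != W) on D(Y)={2,3,4,5} D(W)={2,3,5}: no change
Constraint 4 (U < W) on D(U)={3,4,5,6} D(W)={2,3,5}: U {3,4,5,6}->{3,4}; W {2,3,5}->{5}
So after constraint 4: D(U)={3,4}, size = 2

Answer: 2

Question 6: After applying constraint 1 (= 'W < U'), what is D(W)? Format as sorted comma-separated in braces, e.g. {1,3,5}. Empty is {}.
Constraint 1 (W < U) on D(W)={2,3,5,6} D(U)={2,3,4,5,6}: W {2,3,5,6}->{2,3,5}; U {2,3,4,5,6}->{3,4,5,6}
So after constraint 1: D(W) = {2,3,5}

Answer: {2,3,5}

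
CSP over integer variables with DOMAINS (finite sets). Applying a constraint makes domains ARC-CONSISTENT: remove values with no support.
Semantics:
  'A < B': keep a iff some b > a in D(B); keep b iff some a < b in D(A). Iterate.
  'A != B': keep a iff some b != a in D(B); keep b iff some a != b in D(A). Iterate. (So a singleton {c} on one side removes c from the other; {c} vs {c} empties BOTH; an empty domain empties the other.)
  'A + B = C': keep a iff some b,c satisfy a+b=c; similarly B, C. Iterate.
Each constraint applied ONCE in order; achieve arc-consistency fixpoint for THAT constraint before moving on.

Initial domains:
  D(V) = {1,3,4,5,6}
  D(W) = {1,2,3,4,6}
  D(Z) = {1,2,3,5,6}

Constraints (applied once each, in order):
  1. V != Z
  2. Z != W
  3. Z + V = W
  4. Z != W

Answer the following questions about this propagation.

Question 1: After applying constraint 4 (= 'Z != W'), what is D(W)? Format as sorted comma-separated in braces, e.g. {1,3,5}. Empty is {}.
Constraint 1 (V != Z) on D(V)={1,3,4,5,6} D(Z)={1,2,3,5,6}: no change
Constraint 2 (Z != W) on D(Z)={1,2,3,5,6} D(W)={1,2,3,4,6}: no change
Constraint 3 (Z + V = W) on D(Z)={1,2,3,5,6} D(V)={1,3,4,5,6} D(W)={1,2,3,4,6}: Z {1,2,3,5,6}->{1,2,3,5}; V {1,3,4,5,6}->{1,3,4,5}; W {1,2,3,4,6}->{2,3,4,6}
Constraint 4 (Z != W) on D(Z)={1,2,3,5} D(W)={2,3,4,6}: no change
So after constraint 4: D(W) = {2,3,4,6}

Answer: {2,3,4,6}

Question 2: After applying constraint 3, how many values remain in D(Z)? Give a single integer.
Answer: 4

Derivation:
Constraint 1 (V != Z) on D(V)={1,3,4,5,6} D(Z)={1,2,3,5,6}: no change
Constraint 2 (Z != W) on D(Z)={1,2,3,5,6} D(W)={1,2,3,4,6}: no change
Constraint 3 (Z + V = W) on D(Z)={1,2,3,5,6} D(V)={1,3,4,5,6} D(W)={1,2,3,4,6}: Z {1,2,3,5,6}->{1,2,3,5}; V {1,3,4,5,6}->{1,3,4,5}; W {1,2,3,4,6}->{2,3,4,6}
So after constraint 3: D(Z)={1,2,3,5}, size = 4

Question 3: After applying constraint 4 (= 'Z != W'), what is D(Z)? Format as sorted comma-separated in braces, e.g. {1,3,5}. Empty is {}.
Constraint 1 (V != Z) on D(V)={1,3,4,5,6} D(Z)={1,2,3,5,6}: no change
Constraint 2 (Z != W) on D(Z)={1,2,3,5,6} D(W)={1,2,3,4,6}: no change
Constraint 3 (Z + V = W) on D(Z)={1,2,3,5,6} D(V)={1,3,4,5,6} D(W)={1,2,3,4,6}: Z {1,2,3,5,6}->{1,2,3,5}; V {1,3,4,5,6}->{1,3,4,5}; W {1,2,3,4,6}->{2,3,4,6}
Constraint 4 (Z != W) on D(Z)={1,2,3,5} D(W)={2,3,4,6}: no change
So after constraint 4: D(Z) = {1,2,3,5}

Answer: {1,2,3,5}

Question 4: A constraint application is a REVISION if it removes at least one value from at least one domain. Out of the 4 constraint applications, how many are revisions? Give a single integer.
Answer: 1

Derivation:
Constraint 1 (V != Z) on D(V)={1,3,4,5,6} D(Z)={1,2,3,5,6}: no change => not a revision
Constraint 2 (Z != W) on D(Z)={1,2,3,5,6} D(W)={1,2,3,4,6}: no change => not a revision
Constraint 3 (Z + V = W) on D(Z)={1,2,3,5,6} D(V)={1,3,4,5,6} D(W)={1,2,3,4,6}: Z {1,2,3,5,6}->{1,2,3,5}; V {1,3,4,5,6}->{1,3,4,5}; W {1,2,3,4,6}->{2,3,4,6} => REVISION
Constraint 4 (Z != W) on D(Z)={1,2,3,5} D(W)={2,3,4,6}: no change => not a revision
Total revisions = 1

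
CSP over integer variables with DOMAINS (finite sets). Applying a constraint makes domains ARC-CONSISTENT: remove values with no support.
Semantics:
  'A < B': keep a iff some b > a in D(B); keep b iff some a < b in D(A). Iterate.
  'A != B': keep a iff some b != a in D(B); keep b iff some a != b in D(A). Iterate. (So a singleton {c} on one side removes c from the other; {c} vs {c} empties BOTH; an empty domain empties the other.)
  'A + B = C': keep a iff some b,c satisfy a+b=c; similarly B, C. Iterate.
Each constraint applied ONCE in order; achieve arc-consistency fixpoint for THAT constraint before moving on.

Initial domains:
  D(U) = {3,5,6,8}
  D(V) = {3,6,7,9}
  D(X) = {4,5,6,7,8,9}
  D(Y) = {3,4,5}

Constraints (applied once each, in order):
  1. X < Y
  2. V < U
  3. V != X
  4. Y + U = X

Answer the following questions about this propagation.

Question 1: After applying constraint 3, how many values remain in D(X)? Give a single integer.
Answer: 1

Derivation:
Constraint 1 (X < Y) on D(X)={4,5,6,7,8,9} D(Y)={3,4,5}: X {4,5,6,7,8,9}->{4}; Y {3,4,5}->{5}
Constraint 2 (V < U) on D(V)={3,6,7,9} D(U)={3,5,6,8}: V {3,6,7,9}->{3,6,7}; U {3,5,6,8}->{5,6,8}
Constraint 3 (V != X) on D(V)={3,6,7} D(X)={4}: no change
So after constraint 3: D(X)={4}, size = 1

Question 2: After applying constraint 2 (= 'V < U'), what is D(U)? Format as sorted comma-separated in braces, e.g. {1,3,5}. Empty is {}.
Answer: {5,6,8}

Derivation:
Constraint 1 (X < Y) on D(X)={4,5,6,7,8,9} D(Y)={3,4,5}: X {4,5,6,7,8,9}->{4}; Y {3,4,5}->{5}
Constraint 2 (V < U) on D(V)={3,6,7,9} D(U)={3,5,6,8}: V {3,6,7,9}->{3,6,7}; U {3,5,6,8}->{5,6,8}
So after constraint 2: D(U) = {5,6,8}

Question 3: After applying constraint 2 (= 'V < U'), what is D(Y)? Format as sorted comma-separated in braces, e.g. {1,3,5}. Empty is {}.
Answer: {5}

Derivation:
Constraint 1 (X < Y) on D(X)={4,5,6,7,8,9} D(Y)={3,4,5}: X {4,5,6,7,8,9}->{4}; Y {3,4,5}->{5}
Constraint 2 (V < U) on D(V)={3,6,7,9} D(U)={3,5,6,8}: V {3,6,7,9}->{3,6,7}; U {3,5,6,8}->{5,6,8}
So after constraint 2: D(Y) = {5}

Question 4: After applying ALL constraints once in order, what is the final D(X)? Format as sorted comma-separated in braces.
Answer: {}

Derivation:
Constraint 1 (X < Y) on D(X)={4,5,6,7,8,9} D(Y)={3,4,5}: X {4,5,6,7,8,9}->{4}; Y {3,4,5}->{5}
Constraint 2 (V < U) on D(V)={3,6,7,9} D(U)={3,5,6,8}: V {3,6,7,9}->{3,6,7}; U {3,5,6,8}->{5,6,8}
Constraint 3 (V != X) on D(V)={3,6,7} D(X)={4}: no change
Constraint 4 (Y + U = X) on D(Y)={5} D(U)={5,6,8} D(X)={4}: Y {5}->{}; U {5,6,8}->{}; X {4}->{}
So after all 4 constraints: D(X) = {}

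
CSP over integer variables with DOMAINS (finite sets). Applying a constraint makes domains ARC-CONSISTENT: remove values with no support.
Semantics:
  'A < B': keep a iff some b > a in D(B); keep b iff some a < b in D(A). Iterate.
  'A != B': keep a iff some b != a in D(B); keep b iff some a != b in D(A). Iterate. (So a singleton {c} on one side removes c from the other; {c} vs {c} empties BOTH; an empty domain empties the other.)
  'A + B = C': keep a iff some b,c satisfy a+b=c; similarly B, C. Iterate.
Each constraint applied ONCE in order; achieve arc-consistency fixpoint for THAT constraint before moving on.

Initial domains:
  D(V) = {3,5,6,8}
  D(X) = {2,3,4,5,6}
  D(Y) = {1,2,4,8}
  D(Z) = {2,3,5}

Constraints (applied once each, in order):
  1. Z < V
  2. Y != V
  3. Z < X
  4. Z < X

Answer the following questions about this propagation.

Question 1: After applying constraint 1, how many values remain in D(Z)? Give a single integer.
Constraint 1 (Z < V) on D(Z)={2,3,5} D(V)={3,5,6,8}: no change
So after constraint 1: D(Z)={2,3,5}, size = 3

Answer: 3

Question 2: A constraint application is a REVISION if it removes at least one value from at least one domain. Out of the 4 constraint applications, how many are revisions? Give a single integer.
Answer: 1

Derivation:
Constraint 1 (Z < V) on D(Z)={2,3,5} D(V)={3,5,6,8}: no change => not a revision
Constraint 2 (Y != V) on D(Y)={1,2,4,8} D(V)={3,5,6,8}: no change => not a revision
Constraint 3 (Z < X) on D(Z)={2,3,5} D(X)={2,3,4,5,6}: X {2,3,4,5,6}->{3,4,5,6} => REVISION
Constraint 4 (Z < X) on D(Z)={2,3,5} D(X)={3,4,5,6}: no change => not a revision
Total revisions = 1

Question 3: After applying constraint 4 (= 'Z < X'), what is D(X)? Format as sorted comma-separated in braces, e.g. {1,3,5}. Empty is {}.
Constraint 1 (Z < V) on D(Z)={2,3,5} D(V)={3,5,6,8}: no change
Constraint 2 (Y != V) on D(Y)={1,2,4,8} D(V)={3,5,6,8}: no change
Constraint 3 (Z < X) on D(Z)={2,3,5} D(X)={2,3,4,5,6}: X {2,3,4,5,6}->{3,4,5,6}
Constraint 4 (Z < X) on D(Z)={2,3,5} D(X)={3,4,5,6}: no change
So after constraint 4: D(X) = {3,4,5,6}

Answer: {3,4,5,6}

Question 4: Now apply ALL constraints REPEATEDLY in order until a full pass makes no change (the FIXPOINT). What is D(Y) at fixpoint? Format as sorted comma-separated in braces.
Answer: {1,2,4,8}

Derivation:
pass 0 (initial): D(Y)={1,2,4,8}
pass 1: X {2,3,4,5,6}->{3,4,5,6}
pass 2: no change
Fixpoint after 2 passes: D(Y) = {1,2,4,8}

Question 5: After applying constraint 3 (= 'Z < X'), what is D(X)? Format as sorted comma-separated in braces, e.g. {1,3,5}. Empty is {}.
Constraint 1 (Z < V) on D(Z)={2,3,5} D(V)={3,5,6,8}: no change
Constraint 2 (Y != V) on D(Y)={1,2,4,8} D(V)={3,5,6,8}: no change
Constraint 3 (Z < X) on D(Z)={2,3,5} D(X)={2,3,4,5,6}: X {2,3,4,5,6}->{3,4,5,6}
So after constraint 3: D(X) = {3,4,5,6}

Answer: {3,4,5,6}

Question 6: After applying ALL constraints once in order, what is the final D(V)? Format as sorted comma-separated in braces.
Answer: {3,5,6,8}

Derivation:
Constraint 1 (Z < V) on D(Z)={2,3,5} D(V)={3,5,6,8}: no change
Constraint 2 (Y != V) on D(Y)={1,2,4,8} D(V)={3,5,6,8}: no change
Constraint 3 (Z < X) on D(Z)={2,3,5} D(X)={2,3,4,5,6}: X {2,3,4,5,6}->{3,4,5,6}
Constraint 4 (Z < X) on D(Z)={2,3,5} D(X)={3,4,5,6}: no change
So after all 4 constraints: D(V) = {3,5,6,8}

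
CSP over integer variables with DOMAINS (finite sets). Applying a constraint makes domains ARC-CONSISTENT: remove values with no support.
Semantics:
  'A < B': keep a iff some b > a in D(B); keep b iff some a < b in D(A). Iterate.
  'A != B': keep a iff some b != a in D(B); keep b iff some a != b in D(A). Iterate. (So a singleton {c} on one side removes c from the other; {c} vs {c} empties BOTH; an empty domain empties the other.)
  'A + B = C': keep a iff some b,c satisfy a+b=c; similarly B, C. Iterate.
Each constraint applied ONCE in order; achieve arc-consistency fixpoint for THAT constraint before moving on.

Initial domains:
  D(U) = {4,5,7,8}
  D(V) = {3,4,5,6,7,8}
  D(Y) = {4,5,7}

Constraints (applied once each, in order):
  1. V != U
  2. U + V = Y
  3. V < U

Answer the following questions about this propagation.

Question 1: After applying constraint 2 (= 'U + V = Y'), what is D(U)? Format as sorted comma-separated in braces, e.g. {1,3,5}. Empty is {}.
Constraint 1 (V != U) on D(V)={3,4,5,6,7,8} D(U)={4,5,7,8}: no change
Constraint 2 (U + V = Y) on D(U)={4,5,7,8} D(V)={3,4,5,6,7,8} D(Y)={4,5,7}: U {4,5,7,8}->{4}; V {3,4,5,6,7,8}->{3}; Y {4,5,7}->{7}
So after constraint 2: D(U) = {4}

Answer: {4}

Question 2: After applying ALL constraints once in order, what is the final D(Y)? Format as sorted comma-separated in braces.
Constraint 1 (V != U) on D(V)={3,4,5,6,7,8} D(U)={4,5,7,8}: no change
Constraint 2 (U + V = Y) on D(U)={4,5,7,8} D(V)={3,4,5,6,7,8} D(Y)={4,5,7}: U {4,5,7,8}->{4}; V {3,4,5,6,7,8}->{3}; Y {4,5,7}->{7}
Constraint 3 (V < U) on D(V)={3} D(U)={4}: no change
So after all 3 constraints: D(Y) = {7}

Answer: {7}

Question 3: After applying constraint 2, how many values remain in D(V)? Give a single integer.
Answer: 1

Derivation:
Constraint 1 (V != U) on D(V)={3,4,5,6,7,8} D(U)={4,5,7,8}: no change
Constraint 2 (U + V = Y) on D(U)={4,5,7,8} D(V)={3,4,5,6,7,8} D(Y)={4,5,7}: U {4,5,7,8}->{4}; V {3,4,5,6,7,8}->{3}; Y {4,5,7}->{7}
So after constraint 2: D(V)={3}, size = 1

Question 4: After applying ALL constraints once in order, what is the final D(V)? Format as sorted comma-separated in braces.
Answer: {3}

Derivation:
Constraint 1 (V != U) on D(V)={3,4,5,6,7,8} D(U)={4,5,7,8}: no change
Constraint 2 (U + V = Y) on D(U)={4,5,7,8} D(V)={3,4,5,6,7,8} D(Y)={4,5,7}: U {4,5,7,8}->{4}; V {3,4,5,6,7,8}->{3}; Y {4,5,7}->{7}
Constraint 3 (V < U) on D(V)={3} D(U)={4}: no change
So after all 3 constraints: D(V) = {3}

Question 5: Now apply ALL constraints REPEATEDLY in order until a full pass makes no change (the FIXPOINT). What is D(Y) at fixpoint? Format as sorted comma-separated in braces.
Answer: {7}

Derivation:
pass 0 (initial): D(Y)={4,5,7}
pass 1: U {4,5,7,8}->{4}; V {3,4,5,6,7,8}->{3}; Y {4,5,7}->{7}
pass 2: no change
Fixpoint after 2 passes: D(Y) = {7}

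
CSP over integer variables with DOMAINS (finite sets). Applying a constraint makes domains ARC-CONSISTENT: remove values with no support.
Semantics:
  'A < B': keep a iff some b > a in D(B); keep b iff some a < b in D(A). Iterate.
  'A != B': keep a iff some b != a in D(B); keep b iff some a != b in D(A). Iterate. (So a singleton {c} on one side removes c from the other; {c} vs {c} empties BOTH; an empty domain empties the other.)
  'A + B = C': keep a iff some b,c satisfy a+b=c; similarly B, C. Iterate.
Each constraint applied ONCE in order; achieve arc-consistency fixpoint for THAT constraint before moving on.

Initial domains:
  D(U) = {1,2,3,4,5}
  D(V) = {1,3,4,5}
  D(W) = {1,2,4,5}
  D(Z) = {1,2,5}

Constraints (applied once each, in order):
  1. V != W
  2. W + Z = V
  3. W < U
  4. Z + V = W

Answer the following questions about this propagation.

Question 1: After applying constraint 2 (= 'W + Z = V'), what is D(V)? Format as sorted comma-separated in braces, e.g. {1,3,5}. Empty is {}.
Answer: {3,4,5}

Derivation:
Constraint 1 (V != W) on D(V)={1,3,4,5} D(W)={1,2,4,5}: no change
Constraint 2 (W + Z = V) on D(W)={1,2,4,5} D(Z)={1,2,5} D(V)={1,3,4,5}: W {1,2,4,5}->{1,2,4}; Z {1,2,5}->{1,2}; V {1,3,4,5}->{3,4,5}
So after constraint 2: D(V) = {3,4,5}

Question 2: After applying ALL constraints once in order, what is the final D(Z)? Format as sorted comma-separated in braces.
Answer: {1}

Derivation:
Constraint 1 (V != W) on D(V)={1,3,4,5} D(W)={1,2,4,5}: no change
Constraint 2 (W + Z = V) on D(W)={1,2,4,5} D(Z)={1,2,5} D(V)={1,3,4,5}: W {1,2,4,5}->{1,2,4}; Z {1,2,5}->{1,2}; V {1,3,4,5}->{3,4,5}
Constraint 3 (W < U) on D(W)={1,2,4} D(U)={1,2,3,4,5}: U {1,2,3,4,5}->{2,3,4,5}
Constraint 4 (Z + V = W) on D(Z)={1,2} D(V)={3,4,5} D(W)={1,2,4}: Z {1,2}->{1}; V {3,4,5}->{3}; W {1,2,4}->{4}
So after all 4 constraints: D(Z) = {1}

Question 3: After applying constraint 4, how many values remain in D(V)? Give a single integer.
Constraint 1 (V != W) on D(V)={1,3,4,5} D(W)={1,2,4,5}: no change
Constraint 2 (W + Z = V) on D(W)={1,2,4,5} D(Z)={1,2,5} D(V)={1,3,4,5}: W {1,2,4,5}->{1,2,4}; Z {1,2,5}->{1,2}; V {1,3,4,5}->{3,4,5}
Constraint 3 (W < U) on D(W)={1,2,4} D(U)={1,2,3,4,5}: U {1,2,3,4,5}->{2,3,4,5}
Constraint 4 (Z + V = W) on D(Z)={1,2} D(V)={3,4,5} D(W)={1,2,4}: Z {1,2}->{1}; V {3,4,5}->{3}; W {1,2,4}->{4}
So after constraint 4: D(V)={3}, size = 1

Answer: 1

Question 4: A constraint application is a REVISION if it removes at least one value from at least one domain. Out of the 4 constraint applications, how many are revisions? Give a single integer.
Answer: 3

Derivation:
Constraint 1 (V != W) on D(V)={1,3,4,5} D(W)={1,2,4,5}: no change => not a revision
Constraint 2 (W + Z = V) on D(W)={1,2,4,5} D(Z)={1,2,5} D(V)={1,3,4,5}: W {1,2,4,5}->{1,2,4}; Z {1,2,5}->{1,2}; V {1,3,4,5}->{3,4,5} => REVISION
Constraint 3 (W < U) on D(W)={1,2,4} D(U)={1,2,3,4,5}: U {1,2,3,4,5}->{2,3,4,5} => REVISION
Constraint 4 (Z + V = W) on D(Z)={1,2} D(V)={3,4,5} D(W)={1,2,4}: Z {1,2}->{1}; V {3,4,5}->{3}; W {1,2,4}->{4} => REVISION
Total revisions = 3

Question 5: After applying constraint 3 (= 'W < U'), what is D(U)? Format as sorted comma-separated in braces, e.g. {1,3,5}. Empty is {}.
Constraint 1 (V != W) on D(V)={1,3,4,5} D(W)={1,2,4,5}: no change
Constraint 2 (W + Z = V) on D(W)={1,2,4,5} D(Z)={1,2,5} D(V)={1,3,4,5}: W {1,2,4,5}->{1,2,4}; Z {1,2,5}->{1,2}; V {1,3,4,5}->{3,4,5}
Constraint 3 (W < U) on D(W)={1,2,4} D(U)={1,2,3,4,5}: U {1,2,3,4,5}->{2,3,4,5}
So after constraint 3: D(U) = {2,3,4,5}

Answer: {2,3,4,5}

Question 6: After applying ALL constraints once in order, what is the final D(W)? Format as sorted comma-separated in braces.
Constraint 1 (V != W) on D(V)={1,3,4,5} D(W)={1,2,4,5}: no change
Constraint 2 (W + Z = V) on D(W)={1,2,4,5} D(Z)={1,2,5} D(V)={1,3,4,5}: W {1,2,4,5}->{1,2,4}; Z {1,2,5}->{1,2}; V {1,3,4,5}->{3,4,5}
Constraint 3 (W < U) on D(W)={1,2,4} D(U)={1,2,3,4,5}: U {1,2,3,4,5}->{2,3,4,5}
Constraint 4 (Z + V = W) on D(Z)={1,2} D(V)={3,4,5} D(W)={1,2,4}: Z {1,2}->{1}; V {3,4,5}->{3}; W {1,2,4}->{4}
So after all 4 constraints: D(W) = {4}

Answer: {4}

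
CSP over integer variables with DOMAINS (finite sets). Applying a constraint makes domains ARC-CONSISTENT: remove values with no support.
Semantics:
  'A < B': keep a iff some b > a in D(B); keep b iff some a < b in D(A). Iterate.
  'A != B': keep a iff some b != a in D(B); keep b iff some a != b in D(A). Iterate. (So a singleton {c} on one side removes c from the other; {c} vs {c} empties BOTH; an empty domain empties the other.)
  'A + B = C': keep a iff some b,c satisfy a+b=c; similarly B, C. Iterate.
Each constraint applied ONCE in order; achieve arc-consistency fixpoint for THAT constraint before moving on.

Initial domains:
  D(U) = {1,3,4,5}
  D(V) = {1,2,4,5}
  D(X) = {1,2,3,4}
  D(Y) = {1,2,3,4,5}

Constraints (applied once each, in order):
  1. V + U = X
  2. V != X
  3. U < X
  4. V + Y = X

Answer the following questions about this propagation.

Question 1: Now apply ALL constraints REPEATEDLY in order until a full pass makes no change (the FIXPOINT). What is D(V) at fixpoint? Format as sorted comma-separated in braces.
Answer: {1,2}

Derivation:
pass 0 (initial): D(V)={1,2,4,5}
pass 1: U {1,3,4,5}->{1,3}; V {1,2,4,5}->{1,2}; X {1,2,3,4}->{2,3,4}; Y {1,2,3,4,5}->{1,2,3}
pass 2: no change
Fixpoint after 2 passes: D(V) = {1,2}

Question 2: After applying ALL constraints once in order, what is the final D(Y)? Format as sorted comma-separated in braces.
Constraint 1 (V + U = X) on D(V)={1,2,4,5} D(U)={1,3,4,5} D(X)={1,2,3,4}: V {1,2,4,5}->{1,2}; U {1,3,4,5}->{1,3}; X {1,2,3,4}->{2,3,4}
Constraint 2 (V != X) on D(V)={1,2} D(X)={2,3,4}: no change
Constraint 3 (U < X) on D(U)={1,3} D(X)={2,3,4}: no change
Constraint 4 (V + Y = X) on D(V)={1,2} D(Y)={1,2,3,4,5} D(X)={2,3,4}: Y {1,2,3,4,5}->{1,2,3}
So after all 4 constraints: D(Y) = {1,2,3}

Answer: {1,2,3}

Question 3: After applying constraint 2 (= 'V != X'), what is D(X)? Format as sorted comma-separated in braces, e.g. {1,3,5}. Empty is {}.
Answer: {2,3,4}

Derivation:
Constraint 1 (V + U = X) on D(V)={1,2,4,5} D(U)={1,3,4,5} D(X)={1,2,3,4}: V {1,2,4,5}->{1,2}; U {1,3,4,5}->{1,3}; X {1,2,3,4}->{2,3,4}
Constraint 2 (V != X) on D(V)={1,2} D(X)={2,3,4}: no change
So after constraint 2: D(X) = {2,3,4}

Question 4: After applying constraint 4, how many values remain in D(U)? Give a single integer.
Answer: 2

Derivation:
Constraint 1 (V + U = X) on D(V)={1,2,4,5} D(U)={1,3,4,5} D(X)={1,2,3,4}: V {1,2,4,5}->{1,2}; U {1,3,4,5}->{1,3}; X {1,2,3,4}->{2,3,4}
Constraint 2 (V != X) on D(V)={1,2} D(X)={2,3,4}: no change
Constraint 3 (U < X) on D(U)={1,3} D(X)={2,3,4}: no change
Constraint 4 (V + Y = X) on D(V)={1,2} D(Y)={1,2,3,4,5} D(X)={2,3,4}: Y {1,2,3,4,5}->{1,2,3}
So after constraint 4: D(U)={1,3}, size = 2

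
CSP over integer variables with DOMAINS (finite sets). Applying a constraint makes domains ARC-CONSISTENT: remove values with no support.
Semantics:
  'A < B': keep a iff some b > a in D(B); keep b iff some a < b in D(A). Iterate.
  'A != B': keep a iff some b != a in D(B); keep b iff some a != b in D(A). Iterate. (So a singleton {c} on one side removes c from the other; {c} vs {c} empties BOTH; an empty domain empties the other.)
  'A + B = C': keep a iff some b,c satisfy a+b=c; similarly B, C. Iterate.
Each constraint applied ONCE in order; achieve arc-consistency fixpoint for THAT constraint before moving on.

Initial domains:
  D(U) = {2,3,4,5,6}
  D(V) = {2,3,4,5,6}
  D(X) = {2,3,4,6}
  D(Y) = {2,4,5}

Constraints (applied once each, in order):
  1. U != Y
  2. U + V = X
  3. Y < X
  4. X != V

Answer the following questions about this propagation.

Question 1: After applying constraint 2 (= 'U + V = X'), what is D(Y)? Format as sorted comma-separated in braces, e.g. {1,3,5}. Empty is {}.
Answer: {2,4,5}

Derivation:
Constraint 1 (U != Y) on D(U)={2,3,4,5,6} D(Y)={2,4,5}: no change
Constraint 2 (U + V = X) on D(U)={2,3,4,5,6} D(V)={2,3,4,5,6} D(X)={2,3,4,6}: U {2,3,4,5,6}->{2,3,4}; V {2,3,4,5,6}->{2,3,4}; X {2,3,4,6}->{4,6}
So after constraint 2: D(Y) = {2,4,5}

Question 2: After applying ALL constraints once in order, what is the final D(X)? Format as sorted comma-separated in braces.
Constraint 1 (U != Y) on D(U)={2,3,4,5,6} D(Y)={2,4,5}: no change
Constraint 2 (U + V = X) on D(U)={2,3,4,5,6} D(V)={2,3,4,5,6} D(X)={2,3,4,6}: U {2,3,4,5,6}->{2,3,4}; V {2,3,4,5,6}->{2,3,4}; X {2,3,4,6}->{4,6}
Constraint 3 (Y < X) on D(Y)={2,4,5} D(X)={4,6}: no change
Constraint 4 (X != V) on D(X)={4,6} D(V)={2,3,4}: no change
So after all 4 constraints: D(X) = {4,6}

Answer: {4,6}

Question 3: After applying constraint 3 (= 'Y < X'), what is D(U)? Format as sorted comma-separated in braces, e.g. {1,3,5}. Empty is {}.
Answer: {2,3,4}

Derivation:
Constraint 1 (U != Y) on D(U)={2,3,4,5,6} D(Y)={2,4,5}: no change
Constraint 2 (U + V = X) on D(U)={2,3,4,5,6} D(V)={2,3,4,5,6} D(X)={2,3,4,6}: U {2,3,4,5,6}->{2,3,4}; V {2,3,4,5,6}->{2,3,4}; X {2,3,4,6}->{4,6}
Constraint 3 (Y < X) on D(Y)={2,4,5} D(X)={4,6}: no change
So after constraint 3: D(U) = {2,3,4}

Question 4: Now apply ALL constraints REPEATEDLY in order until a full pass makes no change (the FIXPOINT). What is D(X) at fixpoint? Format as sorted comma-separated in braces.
pass 0 (initial): D(X)={2,3,4,6}
pass 1: U {2,3,4,5,6}->{2,3,4}; V {2,3,4,5,6}->{2,3,4}; X {2,3,4,6}->{4,6}
pass 2: no change
Fixpoint after 2 passes: D(X) = {4,6}

Answer: {4,6}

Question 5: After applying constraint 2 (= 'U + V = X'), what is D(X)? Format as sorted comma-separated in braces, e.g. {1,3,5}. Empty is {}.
Constraint 1 (U != Y) on D(U)={2,3,4,5,6} D(Y)={2,4,5}: no change
Constraint 2 (U + V = X) on D(U)={2,3,4,5,6} D(V)={2,3,4,5,6} D(X)={2,3,4,6}: U {2,3,4,5,6}->{2,3,4}; V {2,3,4,5,6}->{2,3,4}; X {2,3,4,6}->{4,6}
So after constraint 2: D(X) = {4,6}

Answer: {4,6}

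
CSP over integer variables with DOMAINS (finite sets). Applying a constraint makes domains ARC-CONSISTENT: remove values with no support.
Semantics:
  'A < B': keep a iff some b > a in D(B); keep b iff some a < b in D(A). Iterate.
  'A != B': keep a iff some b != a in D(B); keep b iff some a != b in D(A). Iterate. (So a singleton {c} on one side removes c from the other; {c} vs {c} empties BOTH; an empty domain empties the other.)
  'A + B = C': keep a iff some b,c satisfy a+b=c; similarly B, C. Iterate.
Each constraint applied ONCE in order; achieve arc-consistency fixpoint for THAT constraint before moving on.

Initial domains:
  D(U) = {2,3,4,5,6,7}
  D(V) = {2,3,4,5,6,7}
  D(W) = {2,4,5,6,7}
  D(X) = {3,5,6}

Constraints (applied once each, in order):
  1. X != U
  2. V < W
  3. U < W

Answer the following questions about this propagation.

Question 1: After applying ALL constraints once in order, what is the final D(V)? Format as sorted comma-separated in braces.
Constraint 1 (X != U) on D(X)={3,5,6} D(U)={2,3,4,5,6,7}: no change
Constraint 2 (V < W) on D(V)={2,3,4,5,6,7} D(W)={2,4,5,6,7}: V {2,3,4,5,6,7}->{2,3,4,5,6}; W {2,4,5,6,7}->{4,5,6,7}
Constraint 3 (U < W) on D(U)={2,3,4,5,6,7} D(W)={4,5,6,7}: U {2,3,4,5,6,7}->{2,3,4,5,6}
So after all 3 constraints: D(V) = {2,3,4,5,6}

Answer: {2,3,4,5,6}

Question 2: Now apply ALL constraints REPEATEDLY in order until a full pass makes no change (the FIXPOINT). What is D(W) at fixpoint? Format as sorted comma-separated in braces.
Answer: {4,5,6,7}

Derivation:
pass 0 (initial): D(W)={2,4,5,6,7}
pass 1: U {2,3,4,5,6,7}->{2,3,4,5,6}; V {2,3,4,5,6,7}->{2,3,4,5,6}; W {2,4,5,6,7}->{4,5,6,7}
pass 2: no change
Fixpoint after 2 passes: D(W) = {4,5,6,7}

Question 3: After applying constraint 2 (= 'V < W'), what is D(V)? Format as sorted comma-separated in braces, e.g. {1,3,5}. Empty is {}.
Constraint 1 (X != U) on D(X)={3,5,6} D(U)={2,3,4,5,6,7}: no change
Constraint 2 (V < W) on D(V)={2,3,4,5,6,7} D(W)={2,4,5,6,7}: V {2,3,4,5,6,7}->{2,3,4,5,6}; W {2,4,5,6,7}->{4,5,6,7}
So after constraint 2: D(V) = {2,3,4,5,6}

Answer: {2,3,4,5,6}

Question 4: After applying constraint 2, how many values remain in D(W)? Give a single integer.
Constraint 1 (X != U) on D(X)={3,5,6} D(U)={2,3,4,5,6,7}: no change
Constraint 2 (V < W) on D(V)={2,3,4,5,6,7} D(W)={2,4,5,6,7}: V {2,3,4,5,6,7}->{2,3,4,5,6}; W {2,4,5,6,7}->{4,5,6,7}
So after constraint 2: D(W)={4,5,6,7}, size = 4

Answer: 4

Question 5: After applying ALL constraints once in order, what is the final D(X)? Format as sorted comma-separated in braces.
Constraint 1 (X != U) on D(X)={3,5,6} D(U)={2,3,4,5,6,7}: no change
Constraint 2 (V < W) on D(V)={2,3,4,5,6,7} D(W)={2,4,5,6,7}: V {2,3,4,5,6,7}->{2,3,4,5,6}; W {2,4,5,6,7}->{4,5,6,7}
Constraint 3 (U < W) on D(U)={2,3,4,5,6,7} D(W)={4,5,6,7}: U {2,3,4,5,6,7}->{2,3,4,5,6}
So after all 3 constraints: D(X) = {3,5,6}

Answer: {3,5,6}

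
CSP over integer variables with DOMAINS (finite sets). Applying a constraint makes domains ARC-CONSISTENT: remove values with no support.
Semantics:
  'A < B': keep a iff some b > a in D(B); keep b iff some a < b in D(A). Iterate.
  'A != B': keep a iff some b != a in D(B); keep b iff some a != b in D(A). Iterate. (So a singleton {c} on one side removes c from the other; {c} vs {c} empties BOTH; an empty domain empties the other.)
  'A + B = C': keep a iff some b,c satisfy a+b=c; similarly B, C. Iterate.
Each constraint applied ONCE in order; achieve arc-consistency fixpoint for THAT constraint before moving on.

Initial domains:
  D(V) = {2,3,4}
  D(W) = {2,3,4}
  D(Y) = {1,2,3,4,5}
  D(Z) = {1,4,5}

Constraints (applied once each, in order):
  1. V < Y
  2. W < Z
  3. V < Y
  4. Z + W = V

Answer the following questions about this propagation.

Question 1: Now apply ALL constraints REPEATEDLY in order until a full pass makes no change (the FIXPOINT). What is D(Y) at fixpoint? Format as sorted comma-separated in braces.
pass 0 (initial): D(Y)={1,2,3,4,5}
pass 1: V {2,3,4}->{}; W {2,3,4}->{}; Y {1,2,3,4,5}->{3,4,5}; Z {1,4,5}->{}
pass 2: Y {3,4,5}->{}
pass 3: no change
Fixpoint after 3 passes: D(Y) = {}

Answer: {}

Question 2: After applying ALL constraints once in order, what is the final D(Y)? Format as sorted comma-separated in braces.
Answer: {3,4,5}

Derivation:
Constraint 1 (V < Y) on D(V)={2,3,4} D(Y)={1,2,3,4,5}: Y {1,2,3,4,5}->{3,4,5}
Constraint 2 (W < Z) on D(W)={2,3,4} D(Z)={1,4,5}: Z {1,4,5}->{4,5}
Constraint 3 (V < Y) on D(V)={2,3,4} D(Y)={3,4,5}: no change
Constraint 4 (Z + W = V) on D(Z)={4,5} D(W)={2,3,4} D(V)={2,3,4}: Z {4,5}->{}; W {2,3,4}->{}; V {2,3,4}->{}
So after all 4 constraints: D(Y) = {3,4,5}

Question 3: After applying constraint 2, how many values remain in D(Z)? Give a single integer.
Answer: 2

Derivation:
Constraint 1 (V < Y) on D(V)={2,3,4} D(Y)={1,2,3,4,5}: Y {1,2,3,4,5}->{3,4,5}
Constraint 2 (W < Z) on D(W)={2,3,4} D(Z)={1,4,5}: Z {1,4,5}->{4,5}
So after constraint 2: D(Z)={4,5}, size = 2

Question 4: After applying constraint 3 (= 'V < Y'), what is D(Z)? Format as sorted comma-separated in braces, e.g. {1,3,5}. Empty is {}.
Answer: {4,5}

Derivation:
Constraint 1 (V < Y) on D(V)={2,3,4} D(Y)={1,2,3,4,5}: Y {1,2,3,4,5}->{3,4,5}
Constraint 2 (W < Z) on D(W)={2,3,4} D(Z)={1,4,5}: Z {1,4,5}->{4,5}
Constraint 3 (V < Y) on D(V)={2,3,4} D(Y)={3,4,5}: no change
So after constraint 3: D(Z) = {4,5}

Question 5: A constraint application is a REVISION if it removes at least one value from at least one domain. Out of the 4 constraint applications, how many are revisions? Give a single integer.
Constraint 1 (V < Y) on D(V)={2,3,4} D(Y)={1,2,3,4,5}: Y {1,2,3,4,5}->{3,4,5} => REVISION
Constraint 2 (W < Z) on D(W)={2,3,4} D(Z)={1,4,5}: Z {1,4,5}->{4,5} => REVISION
Constraint 3 (V < Y) on D(V)={2,3,4} D(Y)={3,4,5}: no change => not a revision
Constraint 4 (Z + W = V) on D(Z)={4,5} D(W)={2,3,4} D(V)={2,3,4}: Z {4,5}->{}; W {2,3,4}->{}; V {2,3,4}->{} => REVISION
Total revisions = 3

Answer: 3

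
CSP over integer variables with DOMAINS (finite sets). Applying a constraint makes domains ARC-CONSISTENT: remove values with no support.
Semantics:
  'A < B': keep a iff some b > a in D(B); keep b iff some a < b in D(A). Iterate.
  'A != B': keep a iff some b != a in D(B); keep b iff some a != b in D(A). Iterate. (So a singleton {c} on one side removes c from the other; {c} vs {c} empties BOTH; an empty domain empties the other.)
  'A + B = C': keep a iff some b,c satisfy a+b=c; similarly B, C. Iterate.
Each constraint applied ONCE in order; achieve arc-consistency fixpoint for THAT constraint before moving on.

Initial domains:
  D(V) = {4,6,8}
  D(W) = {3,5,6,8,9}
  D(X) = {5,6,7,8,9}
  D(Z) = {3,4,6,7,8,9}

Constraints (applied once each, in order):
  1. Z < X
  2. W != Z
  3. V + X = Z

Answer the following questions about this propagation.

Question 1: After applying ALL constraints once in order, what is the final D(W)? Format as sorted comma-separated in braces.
Answer: {3,5,6,8,9}

Derivation:
Constraint 1 (Z < X) on D(Z)={3,4,6,7,8,9} D(X)={5,6,7,8,9}: Z {3,4,6,7,8,9}->{3,4,6,7,8}
Constraint 2 (W != Z) on D(W)={3,5,6,8,9} D(Z)={3,4,6,7,8}: no change
Constraint 3 (V + X = Z) on D(V)={4,6,8} D(X)={5,6,7,8,9} D(Z)={3,4,6,7,8}: V {4,6,8}->{}; X {5,6,7,8,9}->{}; Z {3,4,6,7,8}->{}
So after all 3 constraints: D(W) = {3,5,6,8,9}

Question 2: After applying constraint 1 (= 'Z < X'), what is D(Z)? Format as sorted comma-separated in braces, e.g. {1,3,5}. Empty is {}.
Answer: {3,4,6,7,8}

Derivation:
Constraint 1 (Z < X) on D(Z)={3,4,6,7,8,9} D(X)={5,6,7,8,9}: Z {3,4,6,7,8,9}->{3,4,6,7,8}
So after constraint 1: D(Z) = {3,4,6,7,8}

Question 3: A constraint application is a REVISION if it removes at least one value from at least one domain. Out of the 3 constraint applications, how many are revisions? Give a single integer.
Answer: 2

Derivation:
Constraint 1 (Z < X) on D(Z)={3,4,6,7,8,9} D(X)={5,6,7,8,9}: Z {3,4,6,7,8,9}->{3,4,6,7,8} => REVISION
Constraint 2 (W != Z) on D(W)={3,5,6,8,9} D(Z)={3,4,6,7,8}: no change => not a revision
Constraint 3 (V + X = Z) on D(V)={4,6,8} D(X)={5,6,7,8,9} D(Z)={3,4,6,7,8}: V {4,6,8}->{}; X {5,6,7,8,9}->{}; Z {3,4,6,7,8}->{} => REVISION
Total revisions = 2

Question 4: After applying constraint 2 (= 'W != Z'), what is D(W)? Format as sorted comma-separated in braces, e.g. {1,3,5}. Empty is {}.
Answer: {3,5,6,8,9}

Derivation:
Constraint 1 (Z < X) on D(Z)={3,4,6,7,8,9} D(X)={5,6,7,8,9}: Z {3,4,6,7,8,9}->{3,4,6,7,8}
Constraint 2 (W != Z) on D(W)={3,5,6,8,9} D(Z)={3,4,6,7,8}: no change
So after constraint 2: D(W) = {3,5,6,8,9}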